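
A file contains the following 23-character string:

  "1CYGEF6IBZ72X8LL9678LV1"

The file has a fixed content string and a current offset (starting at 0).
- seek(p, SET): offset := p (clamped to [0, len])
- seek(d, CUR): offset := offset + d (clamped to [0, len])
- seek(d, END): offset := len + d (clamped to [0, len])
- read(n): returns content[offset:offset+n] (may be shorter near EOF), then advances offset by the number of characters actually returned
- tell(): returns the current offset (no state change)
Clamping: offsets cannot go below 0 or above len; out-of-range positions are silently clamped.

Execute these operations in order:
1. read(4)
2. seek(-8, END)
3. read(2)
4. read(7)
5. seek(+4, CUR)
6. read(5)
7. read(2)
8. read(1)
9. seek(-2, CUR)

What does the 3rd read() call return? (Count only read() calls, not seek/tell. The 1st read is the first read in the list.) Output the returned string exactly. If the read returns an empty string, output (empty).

After 1 (read(4)): returned '1CYG', offset=4
After 2 (seek(-8, END)): offset=15
After 3 (read(2)): returned 'L9', offset=17
After 4 (read(7)): returned '678LV1', offset=23
After 5 (seek(+4, CUR)): offset=23
After 6 (read(5)): returned '', offset=23
After 7 (read(2)): returned '', offset=23
After 8 (read(1)): returned '', offset=23
After 9 (seek(-2, CUR)): offset=21

Answer: 678LV1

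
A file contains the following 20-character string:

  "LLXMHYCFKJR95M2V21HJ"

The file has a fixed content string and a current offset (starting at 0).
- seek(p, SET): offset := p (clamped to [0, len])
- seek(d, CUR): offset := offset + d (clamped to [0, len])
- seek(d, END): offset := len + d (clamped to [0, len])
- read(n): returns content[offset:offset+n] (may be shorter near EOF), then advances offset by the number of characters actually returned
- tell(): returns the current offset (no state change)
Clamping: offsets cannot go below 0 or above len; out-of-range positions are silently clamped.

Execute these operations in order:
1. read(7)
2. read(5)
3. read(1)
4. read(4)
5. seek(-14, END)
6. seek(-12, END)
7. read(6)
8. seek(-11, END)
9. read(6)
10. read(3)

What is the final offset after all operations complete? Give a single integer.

After 1 (read(7)): returned 'LLXMHYC', offset=7
After 2 (read(5)): returned 'FKJR9', offset=12
After 3 (read(1)): returned '5', offset=13
After 4 (read(4)): returned 'M2V2', offset=17
After 5 (seek(-14, END)): offset=6
After 6 (seek(-12, END)): offset=8
After 7 (read(6)): returned 'KJR95M', offset=14
After 8 (seek(-11, END)): offset=9
After 9 (read(6)): returned 'JR95M2', offset=15
After 10 (read(3)): returned 'V21', offset=18

Answer: 18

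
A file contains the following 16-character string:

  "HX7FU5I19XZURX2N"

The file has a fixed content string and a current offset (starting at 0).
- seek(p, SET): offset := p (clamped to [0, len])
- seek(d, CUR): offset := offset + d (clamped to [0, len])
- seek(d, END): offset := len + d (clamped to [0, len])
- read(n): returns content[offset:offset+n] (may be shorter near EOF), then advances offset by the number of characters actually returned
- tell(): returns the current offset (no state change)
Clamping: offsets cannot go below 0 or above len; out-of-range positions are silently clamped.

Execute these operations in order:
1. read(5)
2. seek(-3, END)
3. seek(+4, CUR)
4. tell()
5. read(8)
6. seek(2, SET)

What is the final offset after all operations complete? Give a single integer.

After 1 (read(5)): returned 'HX7FU', offset=5
After 2 (seek(-3, END)): offset=13
After 3 (seek(+4, CUR)): offset=16
After 4 (tell()): offset=16
After 5 (read(8)): returned '', offset=16
After 6 (seek(2, SET)): offset=2

Answer: 2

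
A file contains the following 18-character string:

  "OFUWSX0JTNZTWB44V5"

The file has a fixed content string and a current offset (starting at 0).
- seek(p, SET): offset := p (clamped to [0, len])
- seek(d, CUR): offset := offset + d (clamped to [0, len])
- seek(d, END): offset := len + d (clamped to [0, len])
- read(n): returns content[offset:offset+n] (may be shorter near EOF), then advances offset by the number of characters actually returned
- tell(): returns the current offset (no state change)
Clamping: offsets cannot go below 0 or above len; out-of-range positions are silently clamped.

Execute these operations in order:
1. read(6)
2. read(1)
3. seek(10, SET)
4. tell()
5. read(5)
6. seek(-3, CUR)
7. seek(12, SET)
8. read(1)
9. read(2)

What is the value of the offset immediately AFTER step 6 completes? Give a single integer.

Answer: 12

Derivation:
After 1 (read(6)): returned 'OFUWSX', offset=6
After 2 (read(1)): returned '0', offset=7
After 3 (seek(10, SET)): offset=10
After 4 (tell()): offset=10
After 5 (read(5)): returned 'ZTWB4', offset=15
After 6 (seek(-3, CUR)): offset=12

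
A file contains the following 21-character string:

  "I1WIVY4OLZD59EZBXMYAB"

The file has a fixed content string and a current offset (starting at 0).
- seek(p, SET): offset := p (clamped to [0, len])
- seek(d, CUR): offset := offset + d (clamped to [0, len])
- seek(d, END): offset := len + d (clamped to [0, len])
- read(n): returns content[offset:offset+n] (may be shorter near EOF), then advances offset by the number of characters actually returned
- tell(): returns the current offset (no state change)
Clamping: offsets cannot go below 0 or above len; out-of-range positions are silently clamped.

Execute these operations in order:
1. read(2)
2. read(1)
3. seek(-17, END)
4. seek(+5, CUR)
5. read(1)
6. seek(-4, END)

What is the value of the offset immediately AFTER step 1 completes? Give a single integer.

After 1 (read(2)): returned 'I1', offset=2

Answer: 2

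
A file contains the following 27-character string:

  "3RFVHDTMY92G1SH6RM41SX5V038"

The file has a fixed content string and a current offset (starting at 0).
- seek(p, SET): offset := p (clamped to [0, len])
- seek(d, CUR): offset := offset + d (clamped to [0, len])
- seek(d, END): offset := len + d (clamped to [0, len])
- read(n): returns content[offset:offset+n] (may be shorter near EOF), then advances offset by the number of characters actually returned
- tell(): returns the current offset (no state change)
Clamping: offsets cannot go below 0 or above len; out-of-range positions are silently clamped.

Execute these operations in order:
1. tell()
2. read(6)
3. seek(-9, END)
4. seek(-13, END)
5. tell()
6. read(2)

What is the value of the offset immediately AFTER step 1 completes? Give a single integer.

Answer: 0

Derivation:
After 1 (tell()): offset=0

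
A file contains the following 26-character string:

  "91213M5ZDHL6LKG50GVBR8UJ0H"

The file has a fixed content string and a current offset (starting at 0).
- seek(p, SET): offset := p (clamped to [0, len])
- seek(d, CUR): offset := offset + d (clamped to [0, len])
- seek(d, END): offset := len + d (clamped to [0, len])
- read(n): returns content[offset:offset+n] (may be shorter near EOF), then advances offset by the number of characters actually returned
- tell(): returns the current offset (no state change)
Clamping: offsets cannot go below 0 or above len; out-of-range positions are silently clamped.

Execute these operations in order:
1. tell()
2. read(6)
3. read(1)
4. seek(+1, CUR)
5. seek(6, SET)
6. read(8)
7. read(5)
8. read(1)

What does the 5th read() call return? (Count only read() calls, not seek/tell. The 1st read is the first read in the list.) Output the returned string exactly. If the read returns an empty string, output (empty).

Answer: B

Derivation:
After 1 (tell()): offset=0
After 2 (read(6)): returned '91213M', offset=6
After 3 (read(1)): returned '5', offset=7
After 4 (seek(+1, CUR)): offset=8
After 5 (seek(6, SET)): offset=6
After 6 (read(8)): returned '5ZDHL6LK', offset=14
After 7 (read(5)): returned 'G50GV', offset=19
After 8 (read(1)): returned 'B', offset=20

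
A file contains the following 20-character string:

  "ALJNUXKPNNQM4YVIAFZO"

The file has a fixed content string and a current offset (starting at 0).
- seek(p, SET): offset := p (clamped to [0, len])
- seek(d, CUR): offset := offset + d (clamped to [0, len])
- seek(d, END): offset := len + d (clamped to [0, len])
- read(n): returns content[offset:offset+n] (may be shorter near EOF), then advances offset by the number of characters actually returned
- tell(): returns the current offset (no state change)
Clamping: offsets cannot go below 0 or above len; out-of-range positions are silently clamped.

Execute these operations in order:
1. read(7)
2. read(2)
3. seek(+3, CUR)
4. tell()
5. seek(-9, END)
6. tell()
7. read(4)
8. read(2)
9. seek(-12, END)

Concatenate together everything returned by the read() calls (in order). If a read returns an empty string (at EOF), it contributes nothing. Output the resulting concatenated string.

Answer: ALJNUXKPNM4YVIA

Derivation:
After 1 (read(7)): returned 'ALJNUXK', offset=7
After 2 (read(2)): returned 'PN', offset=9
After 3 (seek(+3, CUR)): offset=12
After 4 (tell()): offset=12
After 5 (seek(-9, END)): offset=11
After 6 (tell()): offset=11
After 7 (read(4)): returned 'M4YV', offset=15
After 8 (read(2)): returned 'IA', offset=17
After 9 (seek(-12, END)): offset=8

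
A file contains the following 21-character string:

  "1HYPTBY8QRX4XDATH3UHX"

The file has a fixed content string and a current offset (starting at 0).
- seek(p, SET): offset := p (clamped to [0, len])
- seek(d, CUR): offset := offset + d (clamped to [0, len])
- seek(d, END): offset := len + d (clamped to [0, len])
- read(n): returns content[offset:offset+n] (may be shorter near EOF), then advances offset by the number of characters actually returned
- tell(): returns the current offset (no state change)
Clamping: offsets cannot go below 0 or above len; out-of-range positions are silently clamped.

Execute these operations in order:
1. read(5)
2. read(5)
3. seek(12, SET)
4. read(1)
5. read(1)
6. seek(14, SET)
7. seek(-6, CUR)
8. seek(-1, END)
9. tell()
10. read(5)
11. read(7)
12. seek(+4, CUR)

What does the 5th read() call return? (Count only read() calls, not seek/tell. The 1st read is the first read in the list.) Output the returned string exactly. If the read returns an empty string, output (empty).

Answer: X

Derivation:
After 1 (read(5)): returned '1HYPT', offset=5
After 2 (read(5)): returned 'BY8QR', offset=10
After 3 (seek(12, SET)): offset=12
After 4 (read(1)): returned 'X', offset=13
After 5 (read(1)): returned 'D', offset=14
After 6 (seek(14, SET)): offset=14
After 7 (seek(-6, CUR)): offset=8
After 8 (seek(-1, END)): offset=20
After 9 (tell()): offset=20
After 10 (read(5)): returned 'X', offset=21
After 11 (read(7)): returned '', offset=21
After 12 (seek(+4, CUR)): offset=21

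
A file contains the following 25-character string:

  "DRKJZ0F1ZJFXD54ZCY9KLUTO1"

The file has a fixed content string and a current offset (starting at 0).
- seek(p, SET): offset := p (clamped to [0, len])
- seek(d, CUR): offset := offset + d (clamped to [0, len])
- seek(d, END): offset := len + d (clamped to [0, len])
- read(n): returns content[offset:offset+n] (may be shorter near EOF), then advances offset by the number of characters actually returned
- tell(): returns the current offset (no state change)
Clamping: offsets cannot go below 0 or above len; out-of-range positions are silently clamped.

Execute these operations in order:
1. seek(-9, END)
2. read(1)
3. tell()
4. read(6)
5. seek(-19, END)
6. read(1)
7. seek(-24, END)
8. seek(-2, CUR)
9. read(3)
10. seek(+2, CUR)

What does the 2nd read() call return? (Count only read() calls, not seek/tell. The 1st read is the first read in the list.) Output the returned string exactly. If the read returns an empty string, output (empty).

After 1 (seek(-9, END)): offset=16
After 2 (read(1)): returned 'C', offset=17
After 3 (tell()): offset=17
After 4 (read(6)): returned 'Y9KLUT', offset=23
After 5 (seek(-19, END)): offset=6
After 6 (read(1)): returned 'F', offset=7
After 7 (seek(-24, END)): offset=1
After 8 (seek(-2, CUR)): offset=0
After 9 (read(3)): returned 'DRK', offset=3
After 10 (seek(+2, CUR)): offset=5

Answer: Y9KLUT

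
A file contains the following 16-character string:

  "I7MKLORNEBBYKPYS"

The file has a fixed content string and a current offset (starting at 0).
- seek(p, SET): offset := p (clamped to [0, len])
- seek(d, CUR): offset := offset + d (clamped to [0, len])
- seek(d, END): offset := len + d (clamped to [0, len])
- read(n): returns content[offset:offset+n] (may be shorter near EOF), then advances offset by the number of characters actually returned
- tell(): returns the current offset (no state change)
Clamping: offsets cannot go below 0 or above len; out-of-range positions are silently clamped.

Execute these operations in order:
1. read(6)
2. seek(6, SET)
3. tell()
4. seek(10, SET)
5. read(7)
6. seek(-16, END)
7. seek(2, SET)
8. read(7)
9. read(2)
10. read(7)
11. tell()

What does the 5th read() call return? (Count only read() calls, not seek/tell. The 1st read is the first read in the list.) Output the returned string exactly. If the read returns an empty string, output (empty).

After 1 (read(6)): returned 'I7MKLO', offset=6
After 2 (seek(6, SET)): offset=6
After 3 (tell()): offset=6
After 4 (seek(10, SET)): offset=10
After 5 (read(7)): returned 'BYKPYS', offset=16
After 6 (seek(-16, END)): offset=0
After 7 (seek(2, SET)): offset=2
After 8 (read(7)): returned 'MKLORNE', offset=9
After 9 (read(2)): returned 'BB', offset=11
After 10 (read(7)): returned 'YKPYS', offset=16
After 11 (tell()): offset=16

Answer: YKPYS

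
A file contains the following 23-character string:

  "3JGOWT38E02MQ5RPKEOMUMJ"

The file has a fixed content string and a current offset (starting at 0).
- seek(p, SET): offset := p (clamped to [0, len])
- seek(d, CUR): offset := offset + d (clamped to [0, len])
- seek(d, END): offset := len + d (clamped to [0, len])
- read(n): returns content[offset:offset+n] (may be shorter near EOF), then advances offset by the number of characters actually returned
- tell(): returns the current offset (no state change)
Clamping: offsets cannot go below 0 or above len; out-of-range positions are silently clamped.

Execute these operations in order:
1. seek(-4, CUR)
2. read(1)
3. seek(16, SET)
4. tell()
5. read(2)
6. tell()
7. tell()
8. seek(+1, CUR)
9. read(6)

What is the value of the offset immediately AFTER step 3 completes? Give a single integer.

Answer: 16

Derivation:
After 1 (seek(-4, CUR)): offset=0
After 2 (read(1)): returned '3', offset=1
After 3 (seek(16, SET)): offset=16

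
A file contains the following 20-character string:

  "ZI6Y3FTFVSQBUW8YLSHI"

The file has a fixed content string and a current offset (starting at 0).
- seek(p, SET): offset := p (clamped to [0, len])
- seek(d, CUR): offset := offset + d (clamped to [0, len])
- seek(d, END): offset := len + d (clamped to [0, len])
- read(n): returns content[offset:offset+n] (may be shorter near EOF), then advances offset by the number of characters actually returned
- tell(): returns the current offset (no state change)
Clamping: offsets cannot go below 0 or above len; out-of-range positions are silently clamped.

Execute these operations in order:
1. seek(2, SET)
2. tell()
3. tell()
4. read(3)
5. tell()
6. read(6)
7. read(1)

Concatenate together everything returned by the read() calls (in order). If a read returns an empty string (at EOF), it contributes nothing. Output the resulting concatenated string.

Answer: 6Y3FTFVSQB

Derivation:
After 1 (seek(2, SET)): offset=2
After 2 (tell()): offset=2
After 3 (tell()): offset=2
After 4 (read(3)): returned '6Y3', offset=5
After 5 (tell()): offset=5
After 6 (read(6)): returned 'FTFVSQ', offset=11
After 7 (read(1)): returned 'B', offset=12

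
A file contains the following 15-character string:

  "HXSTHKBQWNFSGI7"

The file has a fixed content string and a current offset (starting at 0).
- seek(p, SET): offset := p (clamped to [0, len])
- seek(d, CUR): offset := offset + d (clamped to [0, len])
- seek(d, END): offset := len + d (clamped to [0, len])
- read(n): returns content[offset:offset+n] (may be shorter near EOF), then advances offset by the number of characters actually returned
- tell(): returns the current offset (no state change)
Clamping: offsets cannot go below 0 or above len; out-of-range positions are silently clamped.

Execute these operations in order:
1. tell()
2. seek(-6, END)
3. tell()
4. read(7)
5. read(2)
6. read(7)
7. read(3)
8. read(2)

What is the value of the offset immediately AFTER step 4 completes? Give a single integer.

Answer: 15

Derivation:
After 1 (tell()): offset=0
After 2 (seek(-6, END)): offset=9
After 3 (tell()): offset=9
After 4 (read(7)): returned 'NFSGI7', offset=15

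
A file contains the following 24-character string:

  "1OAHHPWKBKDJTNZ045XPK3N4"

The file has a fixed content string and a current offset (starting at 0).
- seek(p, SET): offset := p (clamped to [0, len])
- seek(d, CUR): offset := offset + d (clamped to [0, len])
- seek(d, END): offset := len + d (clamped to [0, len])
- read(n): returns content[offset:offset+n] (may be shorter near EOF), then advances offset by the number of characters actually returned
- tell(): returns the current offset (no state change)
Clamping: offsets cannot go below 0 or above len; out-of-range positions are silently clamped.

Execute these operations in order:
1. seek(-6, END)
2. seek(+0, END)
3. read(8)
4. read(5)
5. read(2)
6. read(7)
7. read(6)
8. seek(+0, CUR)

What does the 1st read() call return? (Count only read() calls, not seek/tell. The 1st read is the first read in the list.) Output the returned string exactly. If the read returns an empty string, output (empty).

After 1 (seek(-6, END)): offset=18
After 2 (seek(+0, END)): offset=24
After 3 (read(8)): returned '', offset=24
After 4 (read(5)): returned '', offset=24
After 5 (read(2)): returned '', offset=24
After 6 (read(7)): returned '', offset=24
After 7 (read(6)): returned '', offset=24
After 8 (seek(+0, CUR)): offset=24

Answer: (empty)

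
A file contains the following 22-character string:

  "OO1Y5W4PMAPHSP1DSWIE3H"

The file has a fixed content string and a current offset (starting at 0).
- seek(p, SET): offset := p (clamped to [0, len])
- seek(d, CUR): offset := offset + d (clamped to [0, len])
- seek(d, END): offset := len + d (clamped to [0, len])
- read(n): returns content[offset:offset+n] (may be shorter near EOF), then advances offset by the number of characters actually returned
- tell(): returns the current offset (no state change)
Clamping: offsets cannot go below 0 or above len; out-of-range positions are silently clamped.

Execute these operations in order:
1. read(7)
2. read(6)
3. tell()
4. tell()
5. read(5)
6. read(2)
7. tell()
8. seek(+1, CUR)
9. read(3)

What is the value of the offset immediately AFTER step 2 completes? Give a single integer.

Answer: 13

Derivation:
After 1 (read(7)): returned 'OO1Y5W4', offset=7
After 2 (read(6)): returned 'PMAPHS', offset=13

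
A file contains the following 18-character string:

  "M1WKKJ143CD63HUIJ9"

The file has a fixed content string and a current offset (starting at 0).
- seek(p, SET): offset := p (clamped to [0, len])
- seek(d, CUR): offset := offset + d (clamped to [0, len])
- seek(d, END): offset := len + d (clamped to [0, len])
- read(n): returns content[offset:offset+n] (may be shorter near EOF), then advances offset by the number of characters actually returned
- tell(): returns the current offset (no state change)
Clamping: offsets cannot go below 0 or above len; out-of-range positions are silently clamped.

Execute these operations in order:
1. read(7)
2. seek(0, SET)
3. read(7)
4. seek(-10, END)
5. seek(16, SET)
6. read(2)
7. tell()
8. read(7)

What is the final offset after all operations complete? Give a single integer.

Answer: 18

Derivation:
After 1 (read(7)): returned 'M1WKKJ1', offset=7
After 2 (seek(0, SET)): offset=0
After 3 (read(7)): returned 'M1WKKJ1', offset=7
After 4 (seek(-10, END)): offset=8
After 5 (seek(16, SET)): offset=16
After 6 (read(2)): returned 'J9', offset=18
After 7 (tell()): offset=18
After 8 (read(7)): returned '', offset=18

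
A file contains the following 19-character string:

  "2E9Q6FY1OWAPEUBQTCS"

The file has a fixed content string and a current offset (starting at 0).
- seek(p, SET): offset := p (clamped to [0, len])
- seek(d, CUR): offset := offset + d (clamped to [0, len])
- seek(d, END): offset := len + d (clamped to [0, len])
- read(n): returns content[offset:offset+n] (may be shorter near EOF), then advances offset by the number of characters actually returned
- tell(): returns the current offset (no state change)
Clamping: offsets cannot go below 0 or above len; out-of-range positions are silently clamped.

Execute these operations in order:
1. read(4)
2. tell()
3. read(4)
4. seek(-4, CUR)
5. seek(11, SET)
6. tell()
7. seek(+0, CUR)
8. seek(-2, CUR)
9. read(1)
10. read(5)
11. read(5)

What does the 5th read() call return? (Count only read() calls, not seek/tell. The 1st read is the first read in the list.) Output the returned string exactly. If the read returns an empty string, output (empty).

Answer: QTCS

Derivation:
After 1 (read(4)): returned '2E9Q', offset=4
After 2 (tell()): offset=4
After 3 (read(4)): returned '6FY1', offset=8
After 4 (seek(-4, CUR)): offset=4
After 5 (seek(11, SET)): offset=11
After 6 (tell()): offset=11
After 7 (seek(+0, CUR)): offset=11
After 8 (seek(-2, CUR)): offset=9
After 9 (read(1)): returned 'W', offset=10
After 10 (read(5)): returned 'APEUB', offset=15
After 11 (read(5)): returned 'QTCS', offset=19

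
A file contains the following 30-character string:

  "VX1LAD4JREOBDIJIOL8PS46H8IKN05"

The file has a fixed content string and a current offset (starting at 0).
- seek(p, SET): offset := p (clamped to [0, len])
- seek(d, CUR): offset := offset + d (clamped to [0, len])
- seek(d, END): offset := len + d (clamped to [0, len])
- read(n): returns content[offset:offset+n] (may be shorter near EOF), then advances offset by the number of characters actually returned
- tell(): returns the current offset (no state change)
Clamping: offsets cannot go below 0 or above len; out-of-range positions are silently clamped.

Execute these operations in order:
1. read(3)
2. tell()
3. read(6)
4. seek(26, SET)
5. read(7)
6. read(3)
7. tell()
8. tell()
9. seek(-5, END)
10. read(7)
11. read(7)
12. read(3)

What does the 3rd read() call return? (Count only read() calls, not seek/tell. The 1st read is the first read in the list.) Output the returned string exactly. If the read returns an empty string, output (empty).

Answer: KN05

Derivation:
After 1 (read(3)): returned 'VX1', offset=3
After 2 (tell()): offset=3
After 3 (read(6)): returned 'LAD4JR', offset=9
After 4 (seek(26, SET)): offset=26
After 5 (read(7)): returned 'KN05', offset=30
After 6 (read(3)): returned '', offset=30
After 7 (tell()): offset=30
After 8 (tell()): offset=30
After 9 (seek(-5, END)): offset=25
After 10 (read(7)): returned 'IKN05', offset=30
After 11 (read(7)): returned '', offset=30
After 12 (read(3)): returned '', offset=30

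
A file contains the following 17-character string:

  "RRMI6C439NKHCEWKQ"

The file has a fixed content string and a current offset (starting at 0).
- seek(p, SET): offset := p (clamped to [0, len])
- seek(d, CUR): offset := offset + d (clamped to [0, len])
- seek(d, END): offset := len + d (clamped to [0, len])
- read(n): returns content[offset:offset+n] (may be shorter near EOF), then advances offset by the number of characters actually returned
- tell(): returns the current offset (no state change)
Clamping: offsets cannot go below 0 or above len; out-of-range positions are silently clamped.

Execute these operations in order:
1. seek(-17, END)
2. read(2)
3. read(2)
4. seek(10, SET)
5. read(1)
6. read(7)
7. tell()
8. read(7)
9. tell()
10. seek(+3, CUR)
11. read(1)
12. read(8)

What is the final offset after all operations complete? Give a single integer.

After 1 (seek(-17, END)): offset=0
After 2 (read(2)): returned 'RR', offset=2
After 3 (read(2)): returned 'MI', offset=4
After 4 (seek(10, SET)): offset=10
After 5 (read(1)): returned 'K', offset=11
After 6 (read(7)): returned 'HCEWKQ', offset=17
After 7 (tell()): offset=17
After 8 (read(7)): returned '', offset=17
After 9 (tell()): offset=17
After 10 (seek(+3, CUR)): offset=17
After 11 (read(1)): returned '', offset=17
After 12 (read(8)): returned '', offset=17

Answer: 17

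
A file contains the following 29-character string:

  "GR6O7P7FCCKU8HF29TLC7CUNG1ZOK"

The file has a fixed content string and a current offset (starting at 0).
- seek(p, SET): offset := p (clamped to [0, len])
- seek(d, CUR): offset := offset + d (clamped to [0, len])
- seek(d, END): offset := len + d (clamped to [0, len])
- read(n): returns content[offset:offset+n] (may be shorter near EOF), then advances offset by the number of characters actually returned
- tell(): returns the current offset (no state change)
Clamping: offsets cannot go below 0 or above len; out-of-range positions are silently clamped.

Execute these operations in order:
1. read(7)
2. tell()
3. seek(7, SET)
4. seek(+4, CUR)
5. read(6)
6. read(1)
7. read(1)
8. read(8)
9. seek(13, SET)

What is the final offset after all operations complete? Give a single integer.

After 1 (read(7)): returned 'GR6O7P7', offset=7
After 2 (tell()): offset=7
After 3 (seek(7, SET)): offset=7
After 4 (seek(+4, CUR)): offset=11
After 5 (read(6)): returned 'U8HF29', offset=17
After 6 (read(1)): returned 'T', offset=18
After 7 (read(1)): returned 'L', offset=19
After 8 (read(8)): returned 'C7CUNG1Z', offset=27
After 9 (seek(13, SET)): offset=13

Answer: 13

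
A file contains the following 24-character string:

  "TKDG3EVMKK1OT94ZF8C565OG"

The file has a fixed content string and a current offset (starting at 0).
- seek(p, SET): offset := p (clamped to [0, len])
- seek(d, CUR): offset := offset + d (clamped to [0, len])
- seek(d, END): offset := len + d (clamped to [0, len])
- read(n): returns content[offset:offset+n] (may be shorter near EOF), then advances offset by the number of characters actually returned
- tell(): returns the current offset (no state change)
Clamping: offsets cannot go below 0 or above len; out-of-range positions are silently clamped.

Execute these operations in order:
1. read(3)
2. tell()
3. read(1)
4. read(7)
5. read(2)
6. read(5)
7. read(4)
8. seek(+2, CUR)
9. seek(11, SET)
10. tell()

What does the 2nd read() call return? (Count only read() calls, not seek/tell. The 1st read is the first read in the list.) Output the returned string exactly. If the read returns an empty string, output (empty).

Answer: G

Derivation:
After 1 (read(3)): returned 'TKD', offset=3
After 2 (tell()): offset=3
After 3 (read(1)): returned 'G', offset=4
After 4 (read(7)): returned '3EVMKK1', offset=11
After 5 (read(2)): returned 'OT', offset=13
After 6 (read(5)): returned '94ZF8', offset=18
After 7 (read(4)): returned 'C565', offset=22
After 8 (seek(+2, CUR)): offset=24
After 9 (seek(11, SET)): offset=11
After 10 (tell()): offset=11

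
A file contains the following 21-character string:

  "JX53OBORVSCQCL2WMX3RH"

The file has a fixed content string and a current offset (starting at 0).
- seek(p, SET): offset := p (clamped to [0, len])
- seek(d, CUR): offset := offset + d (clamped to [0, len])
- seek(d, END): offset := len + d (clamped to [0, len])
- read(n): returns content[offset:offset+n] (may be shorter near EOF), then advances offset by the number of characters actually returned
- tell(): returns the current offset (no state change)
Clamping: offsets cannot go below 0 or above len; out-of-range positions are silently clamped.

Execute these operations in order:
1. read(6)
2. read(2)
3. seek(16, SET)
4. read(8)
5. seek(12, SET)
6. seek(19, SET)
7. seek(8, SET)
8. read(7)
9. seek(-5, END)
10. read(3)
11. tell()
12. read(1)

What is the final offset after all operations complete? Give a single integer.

After 1 (read(6)): returned 'JX53OB', offset=6
After 2 (read(2)): returned 'OR', offset=8
After 3 (seek(16, SET)): offset=16
After 4 (read(8)): returned 'MX3RH', offset=21
After 5 (seek(12, SET)): offset=12
After 6 (seek(19, SET)): offset=19
After 7 (seek(8, SET)): offset=8
After 8 (read(7)): returned 'VSCQCL2', offset=15
After 9 (seek(-5, END)): offset=16
After 10 (read(3)): returned 'MX3', offset=19
After 11 (tell()): offset=19
After 12 (read(1)): returned 'R', offset=20

Answer: 20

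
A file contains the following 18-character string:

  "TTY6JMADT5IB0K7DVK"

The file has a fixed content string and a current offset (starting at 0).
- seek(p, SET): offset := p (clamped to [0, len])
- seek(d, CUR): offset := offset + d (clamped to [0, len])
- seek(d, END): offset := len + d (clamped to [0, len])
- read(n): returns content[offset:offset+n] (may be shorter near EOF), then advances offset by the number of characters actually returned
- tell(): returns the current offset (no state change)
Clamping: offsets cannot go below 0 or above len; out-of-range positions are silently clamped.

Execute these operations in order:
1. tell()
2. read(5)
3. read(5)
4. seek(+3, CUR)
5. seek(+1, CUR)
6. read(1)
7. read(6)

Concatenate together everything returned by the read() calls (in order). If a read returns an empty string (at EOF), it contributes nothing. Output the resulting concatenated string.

Answer: TTY6JMADT57DVK

Derivation:
After 1 (tell()): offset=0
After 2 (read(5)): returned 'TTY6J', offset=5
After 3 (read(5)): returned 'MADT5', offset=10
After 4 (seek(+3, CUR)): offset=13
After 5 (seek(+1, CUR)): offset=14
After 6 (read(1)): returned '7', offset=15
After 7 (read(6)): returned 'DVK', offset=18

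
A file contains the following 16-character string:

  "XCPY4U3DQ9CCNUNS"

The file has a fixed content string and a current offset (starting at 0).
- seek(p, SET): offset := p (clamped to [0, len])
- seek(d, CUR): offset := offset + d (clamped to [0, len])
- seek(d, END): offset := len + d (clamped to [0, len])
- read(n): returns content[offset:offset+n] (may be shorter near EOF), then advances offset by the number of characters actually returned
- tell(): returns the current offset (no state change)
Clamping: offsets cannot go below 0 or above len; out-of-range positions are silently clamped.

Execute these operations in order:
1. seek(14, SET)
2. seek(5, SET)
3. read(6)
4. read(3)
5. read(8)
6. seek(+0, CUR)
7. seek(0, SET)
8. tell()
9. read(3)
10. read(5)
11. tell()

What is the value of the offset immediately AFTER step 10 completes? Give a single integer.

After 1 (seek(14, SET)): offset=14
After 2 (seek(5, SET)): offset=5
After 3 (read(6)): returned 'U3DQ9C', offset=11
After 4 (read(3)): returned 'CNU', offset=14
After 5 (read(8)): returned 'NS', offset=16
After 6 (seek(+0, CUR)): offset=16
After 7 (seek(0, SET)): offset=0
After 8 (tell()): offset=0
After 9 (read(3)): returned 'XCP', offset=3
After 10 (read(5)): returned 'Y4U3D', offset=8

Answer: 8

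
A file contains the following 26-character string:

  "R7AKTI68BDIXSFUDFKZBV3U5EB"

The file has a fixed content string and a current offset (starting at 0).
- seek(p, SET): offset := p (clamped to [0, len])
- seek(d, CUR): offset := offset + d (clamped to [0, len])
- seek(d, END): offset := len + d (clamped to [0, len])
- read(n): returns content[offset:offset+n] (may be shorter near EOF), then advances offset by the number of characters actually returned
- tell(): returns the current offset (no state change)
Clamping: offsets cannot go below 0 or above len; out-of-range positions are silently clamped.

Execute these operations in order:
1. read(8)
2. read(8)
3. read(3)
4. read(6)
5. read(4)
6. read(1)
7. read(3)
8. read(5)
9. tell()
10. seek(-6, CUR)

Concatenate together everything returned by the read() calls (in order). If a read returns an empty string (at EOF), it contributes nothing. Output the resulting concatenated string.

Answer: R7AKTI68BDIXSFUDFKZBV3U5EB

Derivation:
After 1 (read(8)): returned 'R7AKTI68', offset=8
After 2 (read(8)): returned 'BDIXSFUD', offset=16
After 3 (read(3)): returned 'FKZ', offset=19
After 4 (read(6)): returned 'BV3U5E', offset=25
After 5 (read(4)): returned 'B', offset=26
After 6 (read(1)): returned '', offset=26
After 7 (read(3)): returned '', offset=26
After 8 (read(5)): returned '', offset=26
After 9 (tell()): offset=26
After 10 (seek(-6, CUR)): offset=20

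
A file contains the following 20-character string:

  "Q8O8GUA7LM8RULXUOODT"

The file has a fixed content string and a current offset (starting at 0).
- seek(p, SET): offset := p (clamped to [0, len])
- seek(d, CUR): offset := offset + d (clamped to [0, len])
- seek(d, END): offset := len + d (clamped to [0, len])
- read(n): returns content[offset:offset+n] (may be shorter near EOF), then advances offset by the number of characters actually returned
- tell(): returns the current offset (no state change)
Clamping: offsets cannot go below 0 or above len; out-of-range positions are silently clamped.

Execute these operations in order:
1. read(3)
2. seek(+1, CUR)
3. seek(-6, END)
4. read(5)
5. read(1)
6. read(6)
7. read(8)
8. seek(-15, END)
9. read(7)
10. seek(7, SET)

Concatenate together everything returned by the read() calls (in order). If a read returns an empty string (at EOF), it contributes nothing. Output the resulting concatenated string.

Answer: Q8OXUOODTUA7LM8R

Derivation:
After 1 (read(3)): returned 'Q8O', offset=3
After 2 (seek(+1, CUR)): offset=4
After 3 (seek(-6, END)): offset=14
After 4 (read(5)): returned 'XUOOD', offset=19
After 5 (read(1)): returned 'T', offset=20
After 6 (read(6)): returned '', offset=20
After 7 (read(8)): returned '', offset=20
After 8 (seek(-15, END)): offset=5
After 9 (read(7)): returned 'UA7LM8R', offset=12
After 10 (seek(7, SET)): offset=7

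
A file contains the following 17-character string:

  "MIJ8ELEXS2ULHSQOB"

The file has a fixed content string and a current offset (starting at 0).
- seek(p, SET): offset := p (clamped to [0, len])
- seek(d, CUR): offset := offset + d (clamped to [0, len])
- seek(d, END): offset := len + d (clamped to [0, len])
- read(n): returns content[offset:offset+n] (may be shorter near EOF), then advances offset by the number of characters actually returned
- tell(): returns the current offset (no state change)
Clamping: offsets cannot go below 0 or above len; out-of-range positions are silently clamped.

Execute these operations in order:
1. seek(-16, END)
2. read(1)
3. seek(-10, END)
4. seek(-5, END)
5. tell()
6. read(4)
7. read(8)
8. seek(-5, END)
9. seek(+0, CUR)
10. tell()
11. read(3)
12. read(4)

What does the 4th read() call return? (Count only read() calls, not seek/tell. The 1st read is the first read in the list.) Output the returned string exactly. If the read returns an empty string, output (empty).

Answer: HSQ

Derivation:
After 1 (seek(-16, END)): offset=1
After 2 (read(1)): returned 'I', offset=2
After 3 (seek(-10, END)): offset=7
After 4 (seek(-5, END)): offset=12
After 5 (tell()): offset=12
After 6 (read(4)): returned 'HSQO', offset=16
After 7 (read(8)): returned 'B', offset=17
After 8 (seek(-5, END)): offset=12
After 9 (seek(+0, CUR)): offset=12
After 10 (tell()): offset=12
After 11 (read(3)): returned 'HSQ', offset=15
After 12 (read(4)): returned 'OB', offset=17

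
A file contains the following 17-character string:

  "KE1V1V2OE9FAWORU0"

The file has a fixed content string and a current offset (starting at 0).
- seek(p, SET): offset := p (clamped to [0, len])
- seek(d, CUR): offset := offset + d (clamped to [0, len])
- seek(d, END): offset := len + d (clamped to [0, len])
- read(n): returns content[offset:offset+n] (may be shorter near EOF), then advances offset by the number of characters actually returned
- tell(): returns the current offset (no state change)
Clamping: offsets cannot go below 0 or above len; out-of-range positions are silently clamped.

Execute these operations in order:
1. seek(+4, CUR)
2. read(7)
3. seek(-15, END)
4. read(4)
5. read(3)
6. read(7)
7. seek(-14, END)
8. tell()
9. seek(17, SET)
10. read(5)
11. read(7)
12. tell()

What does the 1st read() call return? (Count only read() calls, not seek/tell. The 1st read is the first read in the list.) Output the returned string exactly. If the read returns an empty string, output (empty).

After 1 (seek(+4, CUR)): offset=4
After 2 (read(7)): returned '1V2OE9F', offset=11
After 3 (seek(-15, END)): offset=2
After 4 (read(4)): returned '1V1V', offset=6
After 5 (read(3)): returned '2OE', offset=9
After 6 (read(7)): returned '9FAWORU', offset=16
After 7 (seek(-14, END)): offset=3
After 8 (tell()): offset=3
After 9 (seek(17, SET)): offset=17
After 10 (read(5)): returned '', offset=17
After 11 (read(7)): returned '', offset=17
After 12 (tell()): offset=17

Answer: 1V2OE9F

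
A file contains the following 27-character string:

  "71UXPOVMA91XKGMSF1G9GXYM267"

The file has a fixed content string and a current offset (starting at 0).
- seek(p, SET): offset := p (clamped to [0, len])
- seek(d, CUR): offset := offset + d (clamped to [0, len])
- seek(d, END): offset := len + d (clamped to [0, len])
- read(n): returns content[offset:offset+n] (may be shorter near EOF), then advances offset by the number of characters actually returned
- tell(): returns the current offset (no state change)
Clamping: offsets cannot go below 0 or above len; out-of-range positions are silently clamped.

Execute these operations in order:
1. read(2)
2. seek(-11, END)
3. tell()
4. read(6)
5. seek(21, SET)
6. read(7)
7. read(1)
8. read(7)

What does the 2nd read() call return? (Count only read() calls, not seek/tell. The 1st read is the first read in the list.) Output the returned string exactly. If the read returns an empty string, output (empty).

Answer: F1G9GX

Derivation:
After 1 (read(2)): returned '71', offset=2
After 2 (seek(-11, END)): offset=16
After 3 (tell()): offset=16
After 4 (read(6)): returned 'F1G9GX', offset=22
After 5 (seek(21, SET)): offset=21
After 6 (read(7)): returned 'XYM267', offset=27
After 7 (read(1)): returned '', offset=27
After 8 (read(7)): returned '', offset=27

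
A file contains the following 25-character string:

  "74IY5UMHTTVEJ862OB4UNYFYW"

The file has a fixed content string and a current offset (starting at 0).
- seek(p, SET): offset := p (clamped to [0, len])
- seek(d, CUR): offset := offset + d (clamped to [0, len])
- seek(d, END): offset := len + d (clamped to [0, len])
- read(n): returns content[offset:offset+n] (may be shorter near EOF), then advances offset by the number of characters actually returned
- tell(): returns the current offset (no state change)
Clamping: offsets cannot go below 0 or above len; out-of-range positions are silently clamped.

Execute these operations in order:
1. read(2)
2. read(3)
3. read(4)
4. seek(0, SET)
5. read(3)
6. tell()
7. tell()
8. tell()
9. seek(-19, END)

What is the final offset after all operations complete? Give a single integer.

Answer: 6

Derivation:
After 1 (read(2)): returned '74', offset=2
After 2 (read(3)): returned 'IY5', offset=5
After 3 (read(4)): returned 'UMHT', offset=9
After 4 (seek(0, SET)): offset=0
After 5 (read(3)): returned '74I', offset=3
After 6 (tell()): offset=3
After 7 (tell()): offset=3
After 8 (tell()): offset=3
After 9 (seek(-19, END)): offset=6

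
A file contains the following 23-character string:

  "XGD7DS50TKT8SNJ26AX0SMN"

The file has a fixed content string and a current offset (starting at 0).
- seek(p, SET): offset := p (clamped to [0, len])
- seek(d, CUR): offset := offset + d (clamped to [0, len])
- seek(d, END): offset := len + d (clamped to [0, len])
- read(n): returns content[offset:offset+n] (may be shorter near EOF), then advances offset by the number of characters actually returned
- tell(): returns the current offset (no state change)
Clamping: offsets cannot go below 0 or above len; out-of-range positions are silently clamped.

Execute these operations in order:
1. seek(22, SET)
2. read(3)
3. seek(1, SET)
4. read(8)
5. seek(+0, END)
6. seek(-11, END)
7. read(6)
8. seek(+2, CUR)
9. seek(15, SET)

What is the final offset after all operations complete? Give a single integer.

After 1 (seek(22, SET)): offset=22
After 2 (read(3)): returned 'N', offset=23
After 3 (seek(1, SET)): offset=1
After 4 (read(8)): returned 'GD7DS50T', offset=9
After 5 (seek(+0, END)): offset=23
After 6 (seek(-11, END)): offset=12
After 7 (read(6)): returned 'SNJ26A', offset=18
After 8 (seek(+2, CUR)): offset=20
After 9 (seek(15, SET)): offset=15

Answer: 15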